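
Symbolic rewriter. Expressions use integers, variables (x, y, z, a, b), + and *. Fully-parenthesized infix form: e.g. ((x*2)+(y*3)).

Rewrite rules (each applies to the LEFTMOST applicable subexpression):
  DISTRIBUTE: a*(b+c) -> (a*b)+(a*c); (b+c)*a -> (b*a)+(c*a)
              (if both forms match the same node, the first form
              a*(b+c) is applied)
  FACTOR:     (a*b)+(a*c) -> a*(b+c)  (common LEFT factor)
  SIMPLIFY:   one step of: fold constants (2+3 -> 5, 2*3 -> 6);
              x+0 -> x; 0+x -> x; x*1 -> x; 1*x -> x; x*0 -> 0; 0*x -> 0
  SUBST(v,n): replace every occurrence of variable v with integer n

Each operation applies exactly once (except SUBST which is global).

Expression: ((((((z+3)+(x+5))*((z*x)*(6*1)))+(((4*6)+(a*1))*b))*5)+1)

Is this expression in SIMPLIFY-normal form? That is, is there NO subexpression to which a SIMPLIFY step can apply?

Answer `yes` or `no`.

Expression: ((((((z+3)+(x+5))*((z*x)*(6*1)))+(((4*6)+(a*1))*b))*5)+1)
Scanning for simplifiable subexpressions (pre-order)...
  at root: ((((((z+3)+(x+5))*((z*x)*(6*1)))+(((4*6)+(a*1))*b))*5)+1) (not simplifiable)
  at L: (((((z+3)+(x+5))*((z*x)*(6*1)))+(((4*6)+(a*1))*b))*5) (not simplifiable)
  at LL: ((((z+3)+(x+5))*((z*x)*(6*1)))+(((4*6)+(a*1))*b)) (not simplifiable)
  at LLL: (((z+3)+(x+5))*((z*x)*(6*1))) (not simplifiable)
  at LLLL: ((z+3)+(x+5)) (not simplifiable)
  at LLLLL: (z+3) (not simplifiable)
  at LLLLR: (x+5) (not simplifiable)
  at LLLR: ((z*x)*(6*1)) (not simplifiable)
  at LLLRL: (z*x) (not simplifiable)
  at LLLRR: (6*1) (SIMPLIFIABLE)
  at LLR: (((4*6)+(a*1))*b) (not simplifiable)
  at LLRL: ((4*6)+(a*1)) (not simplifiable)
  at LLRLL: (4*6) (SIMPLIFIABLE)
  at LLRLR: (a*1) (SIMPLIFIABLE)
Found simplifiable subexpr at path LLLRR: (6*1)
One SIMPLIFY step would give: ((((((z+3)+(x+5))*((z*x)*6))+(((4*6)+(a*1))*b))*5)+1)
-> NOT in normal form.

Answer: no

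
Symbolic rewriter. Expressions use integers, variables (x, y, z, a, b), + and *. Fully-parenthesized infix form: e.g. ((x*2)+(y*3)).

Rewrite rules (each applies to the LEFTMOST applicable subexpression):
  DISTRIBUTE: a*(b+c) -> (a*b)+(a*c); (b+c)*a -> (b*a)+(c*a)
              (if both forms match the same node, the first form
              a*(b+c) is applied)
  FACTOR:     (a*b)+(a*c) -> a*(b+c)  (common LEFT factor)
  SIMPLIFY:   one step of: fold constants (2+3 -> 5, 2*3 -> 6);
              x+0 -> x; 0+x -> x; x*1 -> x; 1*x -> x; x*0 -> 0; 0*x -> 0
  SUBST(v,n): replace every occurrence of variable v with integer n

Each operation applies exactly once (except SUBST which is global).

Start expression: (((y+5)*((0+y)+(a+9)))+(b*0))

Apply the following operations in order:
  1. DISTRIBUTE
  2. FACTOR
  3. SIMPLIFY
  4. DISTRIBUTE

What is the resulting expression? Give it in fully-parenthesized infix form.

Start: (((y+5)*((0+y)+(a+9)))+(b*0))
Apply DISTRIBUTE at L (target: ((y+5)*((0+y)+(a+9)))): (((y+5)*((0+y)+(a+9)))+(b*0)) -> ((((y+5)*(0+y))+((y+5)*(a+9)))+(b*0))
Apply FACTOR at L (target: (((y+5)*(0+y))+((y+5)*(a+9)))): ((((y+5)*(0+y))+((y+5)*(a+9)))+(b*0)) -> (((y+5)*((0+y)+(a+9)))+(b*0))
Apply SIMPLIFY at LRL (target: (0+y)): (((y+5)*((0+y)+(a+9)))+(b*0)) -> (((y+5)*(y+(a+9)))+(b*0))
Apply DISTRIBUTE at L (target: ((y+5)*(y+(a+9)))): (((y+5)*(y+(a+9)))+(b*0)) -> ((((y+5)*y)+((y+5)*(a+9)))+(b*0))

Answer: ((((y+5)*y)+((y+5)*(a+9)))+(b*0))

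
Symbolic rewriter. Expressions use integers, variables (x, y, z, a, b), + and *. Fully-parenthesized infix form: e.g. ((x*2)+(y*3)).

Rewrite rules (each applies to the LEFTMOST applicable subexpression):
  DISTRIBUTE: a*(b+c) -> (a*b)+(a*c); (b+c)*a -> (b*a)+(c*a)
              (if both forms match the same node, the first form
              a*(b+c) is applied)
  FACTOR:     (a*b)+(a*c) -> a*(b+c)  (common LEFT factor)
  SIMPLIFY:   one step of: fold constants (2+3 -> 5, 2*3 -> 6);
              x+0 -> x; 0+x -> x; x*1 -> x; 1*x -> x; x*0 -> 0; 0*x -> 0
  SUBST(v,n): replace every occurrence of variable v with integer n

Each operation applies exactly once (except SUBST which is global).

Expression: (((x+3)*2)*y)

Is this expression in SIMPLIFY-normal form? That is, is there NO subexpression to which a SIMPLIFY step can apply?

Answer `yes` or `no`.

Answer: yes

Derivation:
Expression: (((x+3)*2)*y)
Scanning for simplifiable subexpressions (pre-order)...
  at root: (((x+3)*2)*y) (not simplifiable)
  at L: ((x+3)*2) (not simplifiable)
  at LL: (x+3) (not simplifiable)
Result: no simplifiable subexpression found -> normal form.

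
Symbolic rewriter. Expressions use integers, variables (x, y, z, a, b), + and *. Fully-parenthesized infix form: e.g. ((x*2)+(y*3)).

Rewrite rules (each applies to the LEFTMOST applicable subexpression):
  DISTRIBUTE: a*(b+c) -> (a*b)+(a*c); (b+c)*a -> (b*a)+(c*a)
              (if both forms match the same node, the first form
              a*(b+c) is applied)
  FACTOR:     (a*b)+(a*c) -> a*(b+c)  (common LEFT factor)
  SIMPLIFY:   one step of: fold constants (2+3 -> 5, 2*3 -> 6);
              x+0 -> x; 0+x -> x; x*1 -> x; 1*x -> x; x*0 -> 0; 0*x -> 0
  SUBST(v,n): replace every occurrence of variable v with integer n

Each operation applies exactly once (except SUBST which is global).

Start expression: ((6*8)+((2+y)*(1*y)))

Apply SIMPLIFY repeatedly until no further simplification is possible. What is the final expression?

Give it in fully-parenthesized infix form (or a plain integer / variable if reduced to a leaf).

Answer: (48+((2+y)*y))

Derivation:
Start: ((6*8)+((2+y)*(1*y)))
Step 1: at L: (6*8) -> 48; overall: ((6*8)+((2+y)*(1*y))) -> (48+((2+y)*(1*y)))
Step 2: at RR: (1*y) -> y; overall: (48+((2+y)*(1*y))) -> (48+((2+y)*y))
Fixed point: (48+((2+y)*y))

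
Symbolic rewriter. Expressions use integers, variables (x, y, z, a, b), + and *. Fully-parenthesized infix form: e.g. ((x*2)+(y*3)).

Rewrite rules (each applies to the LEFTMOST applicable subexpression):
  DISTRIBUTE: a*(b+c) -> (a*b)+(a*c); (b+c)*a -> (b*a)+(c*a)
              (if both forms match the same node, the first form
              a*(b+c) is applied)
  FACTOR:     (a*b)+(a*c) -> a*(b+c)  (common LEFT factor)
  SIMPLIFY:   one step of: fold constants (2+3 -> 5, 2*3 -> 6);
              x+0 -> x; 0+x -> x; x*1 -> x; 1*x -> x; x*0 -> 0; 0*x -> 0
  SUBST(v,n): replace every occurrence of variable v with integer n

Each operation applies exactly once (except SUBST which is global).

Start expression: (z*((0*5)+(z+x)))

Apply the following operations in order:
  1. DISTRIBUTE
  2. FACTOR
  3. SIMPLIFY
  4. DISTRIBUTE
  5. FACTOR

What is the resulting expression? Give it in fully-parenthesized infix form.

Answer: (z*(0+(z+x)))

Derivation:
Start: (z*((0*5)+(z+x)))
Apply DISTRIBUTE at root (target: (z*((0*5)+(z+x)))): (z*((0*5)+(z+x))) -> ((z*(0*5))+(z*(z+x)))
Apply FACTOR at root (target: ((z*(0*5))+(z*(z+x)))): ((z*(0*5))+(z*(z+x))) -> (z*((0*5)+(z+x)))
Apply SIMPLIFY at RL (target: (0*5)): (z*((0*5)+(z+x))) -> (z*(0+(z+x)))
Apply DISTRIBUTE at root (target: (z*(0+(z+x)))): (z*(0+(z+x))) -> ((z*0)+(z*(z+x)))
Apply FACTOR at root (target: ((z*0)+(z*(z+x)))): ((z*0)+(z*(z+x))) -> (z*(0+(z+x)))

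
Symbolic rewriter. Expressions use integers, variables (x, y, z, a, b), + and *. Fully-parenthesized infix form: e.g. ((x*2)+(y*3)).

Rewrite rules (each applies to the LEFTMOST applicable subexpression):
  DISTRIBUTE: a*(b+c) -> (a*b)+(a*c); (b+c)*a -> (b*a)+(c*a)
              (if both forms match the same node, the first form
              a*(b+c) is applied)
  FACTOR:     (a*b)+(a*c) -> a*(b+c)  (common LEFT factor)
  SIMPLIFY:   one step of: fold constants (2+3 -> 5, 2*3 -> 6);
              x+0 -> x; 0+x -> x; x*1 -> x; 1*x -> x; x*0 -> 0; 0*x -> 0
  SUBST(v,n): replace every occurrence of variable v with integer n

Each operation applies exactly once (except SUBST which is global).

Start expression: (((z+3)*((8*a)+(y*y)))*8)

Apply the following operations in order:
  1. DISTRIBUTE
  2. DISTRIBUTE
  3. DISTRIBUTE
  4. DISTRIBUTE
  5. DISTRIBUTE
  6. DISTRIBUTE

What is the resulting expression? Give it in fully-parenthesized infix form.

Answer: ((((z*(8*a))*8)+((3*(8*a))*8))+(((z*(y*y))*8)+((3*(y*y))*8)))

Derivation:
Start: (((z+3)*((8*a)+(y*y)))*8)
Apply DISTRIBUTE at L (target: ((z+3)*((8*a)+(y*y)))): (((z+3)*((8*a)+(y*y)))*8) -> ((((z+3)*(8*a))+((z+3)*(y*y)))*8)
Apply DISTRIBUTE at root (target: ((((z+3)*(8*a))+((z+3)*(y*y)))*8)): ((((z+3)*(8*a))+((z+3)*(y*y)))*8) -> ((((z+3)*(8*a))*8)+(((z+3)*(y*y))*8))
Apply DISTRIBUTE at LL (target: ((z+3)*(8*a))): ((((z+3)*(8*a))*8)+(((z+3)*(y*y))*8)) -> ((((z*(8*a))+(3*(8*a)))*8)+(((z+3)*(y*y))*8))
Apply DISTRIBUTE at L (target: (((z*(8*a))+(3*(8*a)))*8)): ((((z*(8*a))+(3*(8*a)))*8)+(((z+3)*(y*y))*8)) -> ((((z*(8*a))*8)+((3*(8*a))*8))+(((z+3)*(y*y))*8))
Apply DISTRIBUTE at RL (target: ((z+3)*(y*y))): ((((z*(8*a))*8)+((3*(8*a))*8))+(((z+3)*(y*y))*8)) -> ((((z*(8*a))*8)+((3*(8*a))*8))+(((z*(y*y))+(3*(y*y)))*8))
Apply DISTRIBUTE at R (target: (((z*(y*y))+(3*(y*y)))*8)): ((((z*(8*a))*8)+((3*(8*a))*8))+(((z*(y*y))+(3*(y*y)))*8)) -> ((((z*(8*a))*8)+((3*(8*a))*8))+(((z*(y*y))*8)+((3*(y*y))*8)))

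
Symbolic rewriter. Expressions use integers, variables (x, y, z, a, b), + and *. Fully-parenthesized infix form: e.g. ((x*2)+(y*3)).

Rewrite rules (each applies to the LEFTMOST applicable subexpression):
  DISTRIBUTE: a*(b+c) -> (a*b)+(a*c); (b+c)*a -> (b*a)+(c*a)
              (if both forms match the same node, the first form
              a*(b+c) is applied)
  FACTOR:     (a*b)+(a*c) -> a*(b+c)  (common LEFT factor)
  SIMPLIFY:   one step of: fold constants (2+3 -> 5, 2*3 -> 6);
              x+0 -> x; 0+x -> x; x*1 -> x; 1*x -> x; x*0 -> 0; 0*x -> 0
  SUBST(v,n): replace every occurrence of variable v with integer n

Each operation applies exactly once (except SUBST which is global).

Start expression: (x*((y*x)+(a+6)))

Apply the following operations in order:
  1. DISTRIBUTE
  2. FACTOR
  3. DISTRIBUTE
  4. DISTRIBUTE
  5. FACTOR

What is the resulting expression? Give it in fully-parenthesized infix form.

Start: (x*((y*x)+(a+6)))
Apply DISTRIBUTE at root (target: (x*((y*x)+(a+6)))): (x*((y*x)+(a+6))) -> ((x*(y*x))+(x*(a+6)))
Apply FACTOR at root (target: ((x*(y*x))+(x*(a+6)))): ((x*(y*x))+(x*(a+6))) -> (x*((y*x)+(a+6)))
Apply DISTRIBUTE at root (target: (x*((y*x)+(a+6)))): (x*((y*x)+(a+6))) -> ((x*(y*x))+(x*(a+6)))
Apply DISTRIBUTE at R (target: (x*(a+6))): ((x*(y*x))+(x*(a+6))) -> ((x*(y*x))+((x*a)+(x*6)))
Apply FACTOR at R (target: ((x*a)+(x*6))): ((x*(y*x))+((x*a)+(x*6))) -> ((x*(y*x))+(x*(a+6)))

Answer: ((x*(y*x))+(x*(a+6)))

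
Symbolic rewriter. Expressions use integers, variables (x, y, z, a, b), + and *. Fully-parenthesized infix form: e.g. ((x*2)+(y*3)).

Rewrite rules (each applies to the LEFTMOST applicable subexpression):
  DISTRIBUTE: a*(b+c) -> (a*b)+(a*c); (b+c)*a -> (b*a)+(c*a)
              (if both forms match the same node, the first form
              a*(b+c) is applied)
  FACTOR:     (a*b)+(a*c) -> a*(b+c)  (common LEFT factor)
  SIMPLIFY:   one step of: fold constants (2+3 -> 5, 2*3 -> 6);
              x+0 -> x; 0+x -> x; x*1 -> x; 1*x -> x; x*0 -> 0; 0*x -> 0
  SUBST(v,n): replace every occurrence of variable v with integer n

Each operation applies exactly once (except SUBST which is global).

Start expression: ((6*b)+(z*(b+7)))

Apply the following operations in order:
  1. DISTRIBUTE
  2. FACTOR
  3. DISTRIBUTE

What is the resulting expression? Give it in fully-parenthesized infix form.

Answer: ((6*b)+((z*b)+(z*7)))

Derivation:
Start: ((6*b)+(z*(b+7)))
Apply DISTRIBUTE at R (target: (z*(b+7))): ((6*b)+(z*(b+7))) -> ((6*b)+((z*b)+(z*7)))
Apply FACTOR at R (target: ((z*b)+(z*7))): ((6*b)+((z*b)+(z*7))) -> ((6*b)+(z*(b+7)))
Apply DISTRIBUTE at R (target: (z*(b+7))): ((6*b)+(z*(b+7))) -> ((6*b)+((z*b)+(z*7)))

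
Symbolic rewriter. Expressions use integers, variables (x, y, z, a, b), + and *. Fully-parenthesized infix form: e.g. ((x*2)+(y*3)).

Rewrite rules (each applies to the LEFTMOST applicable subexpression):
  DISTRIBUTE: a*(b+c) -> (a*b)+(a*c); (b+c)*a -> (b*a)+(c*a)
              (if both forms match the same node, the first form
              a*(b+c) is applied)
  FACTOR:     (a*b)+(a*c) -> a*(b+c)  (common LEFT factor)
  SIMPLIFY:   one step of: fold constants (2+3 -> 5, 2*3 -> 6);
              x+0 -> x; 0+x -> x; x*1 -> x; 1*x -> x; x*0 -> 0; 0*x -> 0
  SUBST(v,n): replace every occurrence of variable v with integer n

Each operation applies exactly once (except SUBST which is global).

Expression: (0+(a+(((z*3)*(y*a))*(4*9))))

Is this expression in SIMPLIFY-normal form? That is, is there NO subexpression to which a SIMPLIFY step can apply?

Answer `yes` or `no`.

Expression: (0+(a+(((z*3)*(y*a))*(4*9))))
Scanning for simplifiable subexpressions (pre-order)...
  at root: (0+(a+(((z*3)*(y*a))*(4*9)))) (SIMPLIFIABLE)
  at R: (a+(((z*3)*(y*a))*(4*9))) (not simplifiable)
  at RR: (((z*3)*(y*a))*(4*9)) (not simplifiable)
  at RRL: ((z*3)*(y*a)) (not simplifiable)
  at RRLL: (z*3) (not simplifiable)
  at RRLR: (y*a) (not simplifiable)
  at RRR: (4*9) (SIMPLIFIABLE)
Found simplifiable subexpr at path root: (0+(a+(((z*3)*(y*a))*(4*9))))
One SIMPLIFY step would give: (a+(((z*3)*(y*a))*(4*9)))
-> NOT in normal form.

Answer: no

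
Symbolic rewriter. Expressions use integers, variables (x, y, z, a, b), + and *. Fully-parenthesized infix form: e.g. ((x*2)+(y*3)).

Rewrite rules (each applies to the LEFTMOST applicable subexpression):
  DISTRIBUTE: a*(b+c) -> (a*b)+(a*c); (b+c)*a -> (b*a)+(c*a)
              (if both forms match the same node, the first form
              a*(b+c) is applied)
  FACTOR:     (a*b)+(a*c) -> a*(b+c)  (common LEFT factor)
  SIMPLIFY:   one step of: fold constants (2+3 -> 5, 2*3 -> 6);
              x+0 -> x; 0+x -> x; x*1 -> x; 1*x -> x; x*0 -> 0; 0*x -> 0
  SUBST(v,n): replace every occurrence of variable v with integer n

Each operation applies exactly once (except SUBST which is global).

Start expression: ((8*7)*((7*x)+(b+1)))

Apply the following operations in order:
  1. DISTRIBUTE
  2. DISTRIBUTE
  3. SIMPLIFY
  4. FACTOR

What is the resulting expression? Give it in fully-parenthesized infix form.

Start: ((8*7)*((7*x)+(b+1)))
Apply DISTRIBUTE at root (target: ((8*7)*((7*x)+(b+1)))): ((8*7)*((7*x)+(b+1))) -> (((8*7)*(7*x))+((8*7)*(b+1)))
Apply DISTRIBUTE at R (target: ((8*7)*(b+1))): (((8*7)*(7*x))+((8*7)*(b+1))) -> (((8*7)*(7*x))+(((8*7)*b)+((8*7)*1)))
Apply SIMPLIFY at LL (target: (8*7)): (((8*7)*(7*x))+(((8*7)*b)+((8*7)*1))) -> ((56*(7*x))+(((8*7)*b)+((8*7)*1)))
Apply FACTOR at R (target: (((8*7)*b)+((8*7)*1))): ((56*(7*x))+(((8*7)*b)+((8*7)*1))) -> ((56*(7*x))+((8*7)*(b+1)))

Answer: ((56*(7*x))+((8*7)*(b+1)))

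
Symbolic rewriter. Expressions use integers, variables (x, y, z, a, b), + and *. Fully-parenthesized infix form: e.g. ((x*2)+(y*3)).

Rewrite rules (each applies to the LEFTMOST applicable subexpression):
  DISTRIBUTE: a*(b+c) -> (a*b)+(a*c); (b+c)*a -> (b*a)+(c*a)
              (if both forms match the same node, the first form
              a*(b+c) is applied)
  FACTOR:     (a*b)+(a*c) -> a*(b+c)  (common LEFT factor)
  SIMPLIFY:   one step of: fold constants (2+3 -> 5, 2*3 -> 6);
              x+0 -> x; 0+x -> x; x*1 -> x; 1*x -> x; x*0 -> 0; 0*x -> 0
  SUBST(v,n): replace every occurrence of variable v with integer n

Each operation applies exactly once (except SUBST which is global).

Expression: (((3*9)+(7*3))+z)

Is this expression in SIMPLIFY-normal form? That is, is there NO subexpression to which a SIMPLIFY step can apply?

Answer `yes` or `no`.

Expression: (((3*9)+(7*3))+z)
Scanning for simplifiable subexpressions (pre-order)...
  at root: (((3*9)+(7*3))+z) (not simplifiable)
  at L: ((3*9)+(7*3)) (not simplifiable)
  at LL: (3*9) (SIMPLIFIABLE)
  at LR: (7*3) (SIMPLIFIABLE)
Found simplifiable subexpr at path LL: (3*9)
One SIMPLIFY step would give: ((27+(7*3))+z)
-> NOT in normal form.

Answer: no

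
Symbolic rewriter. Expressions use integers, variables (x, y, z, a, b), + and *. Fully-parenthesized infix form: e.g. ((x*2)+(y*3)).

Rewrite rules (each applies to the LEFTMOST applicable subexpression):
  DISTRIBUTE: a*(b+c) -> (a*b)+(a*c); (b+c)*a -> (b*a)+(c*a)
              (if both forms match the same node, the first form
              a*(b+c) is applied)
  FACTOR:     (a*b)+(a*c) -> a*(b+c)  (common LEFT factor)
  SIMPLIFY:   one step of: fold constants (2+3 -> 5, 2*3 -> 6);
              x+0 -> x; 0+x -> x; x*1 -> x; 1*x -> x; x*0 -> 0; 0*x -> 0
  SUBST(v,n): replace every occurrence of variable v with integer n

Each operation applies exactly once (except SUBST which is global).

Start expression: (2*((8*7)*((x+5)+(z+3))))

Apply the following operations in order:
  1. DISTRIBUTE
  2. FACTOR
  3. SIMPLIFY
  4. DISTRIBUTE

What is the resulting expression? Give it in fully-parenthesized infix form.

Answer: (2*((56*(x+5))+(56*(z+3))))

Derivation:
Start: (2*((8*7)*((x+5)+(z+3))))
Apply DISTRIBUTE at R (target: ((8*7)*((x+5)+(z+3)))): (2*((8*7)*((x+5)+(z+3)))) -> (2*(((8*7)*(x+5))+((8*7)*(z+3))))
Apply FACTOR at R (target: (((8*7)*(x+5))+((8*7)*(z+3)))): (2*(((8*7)*(x+5))+((8*7)*(z+3)))) -> (2*((8*7)*((x+5)+(z+3))))
Apply SIMPLIFY at RL (target: (8*7)): (2*((8*7)*((x+5)+(z+3)))) -> (2*(56*((x+5)+(z+3))))
Apply DISTRIBUTE at R (target: (56*((x+5)+(z+3)))): (2*(56*((x+5)+(z+3)))) -> (2*((56*(x+5))+(56*(z+3))))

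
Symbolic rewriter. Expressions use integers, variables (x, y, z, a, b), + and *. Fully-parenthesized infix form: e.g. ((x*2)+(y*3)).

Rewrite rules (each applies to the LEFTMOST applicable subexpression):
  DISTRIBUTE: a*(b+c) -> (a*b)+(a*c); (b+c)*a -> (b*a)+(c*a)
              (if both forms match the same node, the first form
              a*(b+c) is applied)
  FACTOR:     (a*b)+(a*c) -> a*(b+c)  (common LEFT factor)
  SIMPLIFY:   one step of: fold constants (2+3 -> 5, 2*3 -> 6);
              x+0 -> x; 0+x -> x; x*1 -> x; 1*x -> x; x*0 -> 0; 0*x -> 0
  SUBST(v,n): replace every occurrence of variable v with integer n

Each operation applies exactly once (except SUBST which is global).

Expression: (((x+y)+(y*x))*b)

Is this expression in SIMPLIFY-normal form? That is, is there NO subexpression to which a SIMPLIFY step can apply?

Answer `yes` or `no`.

Expression: (((x+y)+(y*x))*b)
Scanning for simplifiable subexpressions (pre-order)...
  at root: (((x+y)+(y*x))*b) (not simplifiable)
  at L: ((x+y)+(y*x)) (not simplifiable)
  at LL: (x+y) (not simplifiable)
  at LR: (y*x) (not simplifiable)
Result: no simplifiable subexpression found -> normal form.

Answer: yes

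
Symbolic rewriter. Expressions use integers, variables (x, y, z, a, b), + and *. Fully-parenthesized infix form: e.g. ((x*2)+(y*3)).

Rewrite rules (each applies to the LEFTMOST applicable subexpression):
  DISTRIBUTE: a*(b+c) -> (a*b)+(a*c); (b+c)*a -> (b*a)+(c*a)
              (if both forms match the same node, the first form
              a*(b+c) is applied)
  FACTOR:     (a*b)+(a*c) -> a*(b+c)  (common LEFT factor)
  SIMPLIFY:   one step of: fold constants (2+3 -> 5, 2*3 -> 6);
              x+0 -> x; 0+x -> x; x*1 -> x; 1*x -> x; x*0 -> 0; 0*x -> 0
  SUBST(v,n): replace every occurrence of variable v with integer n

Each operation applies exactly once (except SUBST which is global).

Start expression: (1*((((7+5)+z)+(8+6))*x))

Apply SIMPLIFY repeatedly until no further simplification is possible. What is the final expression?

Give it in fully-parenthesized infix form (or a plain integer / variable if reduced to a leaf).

Start: (1*((((7+5)+z)+(8+6))*x))
Step 1: at root: (1*((((7+5)+z)+(8+6))*x)) -> ((((7+5)+z)+(8+6))*x); overall: (1*((((7+5)+z)+(8+6))*x)) -> ((((7+5)+z)+(8+6))*x)
Step 2: at LLL: (7+5) -> 12; overall: ((((7+5)+z)+(8+6))*x) -> (((12+z)+(8+6))*x)
Step 3: at LR: (8+6) -> 14; overall: (((12+z)+(8+6))*x) -> (((12+z)+14)*x)
Fixed point: (((12+z)+14)*x)

Answer: (((12+z)+14)*x)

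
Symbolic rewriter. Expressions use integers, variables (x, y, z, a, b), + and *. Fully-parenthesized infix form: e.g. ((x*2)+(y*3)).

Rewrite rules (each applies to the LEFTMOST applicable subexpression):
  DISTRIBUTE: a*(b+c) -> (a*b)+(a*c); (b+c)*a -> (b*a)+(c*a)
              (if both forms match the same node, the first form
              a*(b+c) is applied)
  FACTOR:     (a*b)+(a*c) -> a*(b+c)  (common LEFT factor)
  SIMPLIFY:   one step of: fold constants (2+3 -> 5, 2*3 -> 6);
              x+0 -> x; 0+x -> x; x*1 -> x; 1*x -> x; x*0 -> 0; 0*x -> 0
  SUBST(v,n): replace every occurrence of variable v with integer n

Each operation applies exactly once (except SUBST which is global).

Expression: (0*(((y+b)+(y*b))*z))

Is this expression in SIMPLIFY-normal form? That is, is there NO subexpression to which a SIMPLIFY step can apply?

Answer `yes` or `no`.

Answer: no

Derivation:
Expression: (0*(((y+b)+(y*b))*z))
Scanning for simplifiable subexpressions (pre-order)...
  at root: (0*(((y+b)+(y*b))*z)) (SIMPLIFIABLE)
  at R: (((y+b)+(y*b))*z) (not simplifiable)
  at RL: ((y+b)+(y*b)) (not simplifiable)
  at RLL: (y+b) (not simplifiable)
  at RLR: (y*b) (not simplifiable)
Found simplifiable subexpr at path root: (0*(((y+b)+(y*b))*z))
One SIMPLIFY step would give: 0
-> NOT in normal form.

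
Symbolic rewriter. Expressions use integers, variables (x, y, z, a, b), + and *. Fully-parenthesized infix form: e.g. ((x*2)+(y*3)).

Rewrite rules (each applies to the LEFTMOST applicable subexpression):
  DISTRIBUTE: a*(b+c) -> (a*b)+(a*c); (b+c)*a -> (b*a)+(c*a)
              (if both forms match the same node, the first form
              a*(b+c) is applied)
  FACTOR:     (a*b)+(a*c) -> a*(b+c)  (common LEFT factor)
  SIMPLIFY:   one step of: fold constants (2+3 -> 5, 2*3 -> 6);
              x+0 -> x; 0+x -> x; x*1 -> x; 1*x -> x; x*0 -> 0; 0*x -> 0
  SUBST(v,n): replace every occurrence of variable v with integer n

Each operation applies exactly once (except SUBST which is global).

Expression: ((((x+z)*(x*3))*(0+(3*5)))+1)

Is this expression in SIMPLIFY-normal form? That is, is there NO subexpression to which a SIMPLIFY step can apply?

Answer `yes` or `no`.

Expression: ((((x+z)*(x*3))*(0+(3*5)))+1)
Scanning for simplifiable subexpressions (pre-order)...
  at root: ((((x+z)*(x*3))*(0+(3*5)))+1) (not simplifiable)
  at L: (((x+z)*(x*3))*(0+(3*5))) (not simplifiable)
  at LL: ((x+z)*(x*3)) (not simplifiable)
  at LLL: (x+z) (not simplifiable)
  at LLR: (x*3) (not simplifiable)
  at LR: (0+(3*5)) (SIMPLIFIABLE)
  at LRR: (3*5) (SIMPLIFIABLE)
Found simplifiable subexpr at path LR: (0+(3*5))
One SIMPLIFY step would give: ((((x+z)*(x*3))*(3*5))+1)
-> NOT in normal form.

Answer: no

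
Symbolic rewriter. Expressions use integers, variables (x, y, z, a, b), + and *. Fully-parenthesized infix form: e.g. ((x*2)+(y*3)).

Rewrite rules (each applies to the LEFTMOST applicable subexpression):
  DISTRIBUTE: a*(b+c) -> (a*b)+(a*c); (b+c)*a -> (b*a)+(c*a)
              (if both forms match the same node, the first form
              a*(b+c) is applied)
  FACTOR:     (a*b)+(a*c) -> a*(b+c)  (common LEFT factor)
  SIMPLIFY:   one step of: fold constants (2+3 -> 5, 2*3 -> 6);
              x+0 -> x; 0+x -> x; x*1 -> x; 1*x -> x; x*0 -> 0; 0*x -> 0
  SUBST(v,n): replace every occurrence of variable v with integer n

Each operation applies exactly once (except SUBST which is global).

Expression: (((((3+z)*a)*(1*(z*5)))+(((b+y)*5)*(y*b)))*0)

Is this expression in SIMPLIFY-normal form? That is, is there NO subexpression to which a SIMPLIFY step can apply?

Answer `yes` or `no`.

Expression: (((((3+z)*a)*(1*(z*5)))+(((b+y)*5)*(y*b)))*0)
Scanning for simplifiable subexpressions (pre-order)...
  at root: (((((3+z)*a)*(1*(z*5)))+(((b+y)*5)*(y*b)))*0) (SIMPLIFIABLE)
  at L: ((((3+z)*a)*(1*(z*5)))+(((b+y)*5)*(y*b))) (not simplifiable)
  at LL: (((3+z)*a)*(1*(z*5))) (not simplifiable)
  at LLL: ((3+z)*a) (not simplifiable)
  at LLLL: (3+z) (not simplifiable)
  at LLR: (1*(z*5)) (SIMPLIFIABLE)
  at LLRR: (z*5) (not simplifiable)
  at LR: (((b+y)*5)*(y*b)) (not simplifiable)
  at LRL: ((b+y)*5) (not simplifiable)
  at LRLL: (b+y) (not simplifiable)
  at LRR: (y*b) (not simplifiable)
Found simplifiable subexpr at path root: (((((3+z)*a)*(1*(z*5)))+(((b+y)*5)*(y*b)))*0)
One SIMPLIFY step would give: 0
-> NOT in normal form.

Answer: no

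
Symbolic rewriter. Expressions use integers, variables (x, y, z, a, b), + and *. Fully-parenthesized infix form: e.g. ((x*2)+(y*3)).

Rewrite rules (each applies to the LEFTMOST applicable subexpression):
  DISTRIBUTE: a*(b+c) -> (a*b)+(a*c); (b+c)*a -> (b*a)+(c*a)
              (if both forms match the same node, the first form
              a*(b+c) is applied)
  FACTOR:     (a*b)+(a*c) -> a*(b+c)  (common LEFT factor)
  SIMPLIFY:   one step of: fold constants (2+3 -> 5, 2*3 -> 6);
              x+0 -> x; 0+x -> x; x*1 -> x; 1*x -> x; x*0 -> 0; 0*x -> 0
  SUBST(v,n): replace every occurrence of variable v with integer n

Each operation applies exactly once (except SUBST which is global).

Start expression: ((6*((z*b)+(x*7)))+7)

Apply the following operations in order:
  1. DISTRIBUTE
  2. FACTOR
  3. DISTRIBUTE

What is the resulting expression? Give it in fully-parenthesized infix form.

Answer: (((6*(z*b))+(6*(x*7)))+7)

Derivation:
Start: ((6*((z*b)+(x*7)))+7)
Apply DISTRIBUTE at L (target: (6*((z*b)+(x*7)))): ((6*((z*b)+(x*7)))+7) -> (((6*(z*b))+(6*(x*7)))+7)
Apply FACTOR at L (target: ((6*(z*b))+(6*(x*7)))): (((6*(z*b))+(6*(x*7)))+7) -> ((6*((z*b)+(x*7)))+7)
Apply DISTRIBUTE at L (target: (6*((z*b)+(x*7)))): ((6*((z*b)+(x*7)))+7) -> (((6*(z*b))+(6*(x*7)))+7)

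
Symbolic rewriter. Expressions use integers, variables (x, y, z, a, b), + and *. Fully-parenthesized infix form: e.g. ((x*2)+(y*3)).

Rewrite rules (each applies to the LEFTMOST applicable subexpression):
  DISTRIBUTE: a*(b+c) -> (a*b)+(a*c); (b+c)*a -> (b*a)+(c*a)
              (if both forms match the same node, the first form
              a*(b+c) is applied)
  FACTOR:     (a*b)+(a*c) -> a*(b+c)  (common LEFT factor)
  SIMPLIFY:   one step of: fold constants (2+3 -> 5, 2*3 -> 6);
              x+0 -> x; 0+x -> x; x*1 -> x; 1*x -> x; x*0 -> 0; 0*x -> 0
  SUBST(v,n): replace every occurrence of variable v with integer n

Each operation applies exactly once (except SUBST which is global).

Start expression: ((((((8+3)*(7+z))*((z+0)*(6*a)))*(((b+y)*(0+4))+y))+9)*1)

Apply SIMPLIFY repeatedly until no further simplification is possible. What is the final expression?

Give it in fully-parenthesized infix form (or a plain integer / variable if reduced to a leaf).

Start: ((((((8+3)*(7+z))*((z+0)*(6*a)))*(((b+y)*(0+4))+y))+9)*1)
Step 1: at root: ((((((8+3)*(7+z))*((z+0)*(6*a)))*(((b+y)*(0+4))+y))+9)*1) -> (((((8+3)*(7+z))*((z+0)*(6*a)))*(((b+y)*(0+4))+y))+9); overall: ((((((8+3)*(7+z))*((z+0)*(6*a)))*(((b+y)*(0+4))+y))+9)*1) -> (((((8+3)*(7+z))*((z+0)*(6*a)))*(((b+y)*(0+4))+y))+9)
Step 2: at LLLL: (8+3) -> 11; overall: (((((8+3)*(7+z))*((z+0)*(6*a)))*(((b+y)*(0+4))+y))+9) -> ((((11*(7+z))*((z+0)*(6*a)))*(((b+y)*(0+4))+y))+9)
Step 3: at LLRL: (z+0) -> z; overall: ((((11*(7+z))*((z+0)*(6*a)))*(((b+y)*(0+4))+y))+9) -> ((((11*(7+z))*(z*(6*a)))*(((b+y)*(0+4))+y))+9)
Step 4: at LRLR: (0+4) -> 4; overall: ((((11*(7+z))*(z*(6*a)))*(((b+y)*(0+4))+y))+9) -> ((((11*(7+z))*(z*(6*a)))*(((b+y)*4)+y))+9)
Fixed point: ((((11*(7+z))*(z*(6*a)))*(((b+y)*4)+y))+9)

Answer: ((((11*(7+z))*(z*(6*a)))*(((b+y)*4)+y))+9)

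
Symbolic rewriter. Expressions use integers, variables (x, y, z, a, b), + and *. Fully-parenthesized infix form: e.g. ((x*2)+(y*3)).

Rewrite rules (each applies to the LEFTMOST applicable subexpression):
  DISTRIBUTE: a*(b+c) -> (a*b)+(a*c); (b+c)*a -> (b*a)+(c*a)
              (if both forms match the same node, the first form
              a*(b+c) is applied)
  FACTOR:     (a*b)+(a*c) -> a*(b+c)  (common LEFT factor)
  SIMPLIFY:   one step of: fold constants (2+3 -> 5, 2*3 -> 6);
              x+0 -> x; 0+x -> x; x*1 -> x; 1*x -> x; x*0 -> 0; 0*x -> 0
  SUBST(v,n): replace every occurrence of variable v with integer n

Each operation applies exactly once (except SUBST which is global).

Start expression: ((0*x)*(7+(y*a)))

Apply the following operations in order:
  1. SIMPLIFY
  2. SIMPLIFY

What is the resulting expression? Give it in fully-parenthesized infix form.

Answer: 0

Derivation:
Start: ((0*x)*(7+(y*a)))
Apply SIMPLIFY at L (target: (0*x)): ((0*x)*(7+(y*a))) -> (0*(7+(y*a)))
Apply SIMPLIFY at root (target: (0*(7+(y*a)))): (0*(7+(y*a))) -> 0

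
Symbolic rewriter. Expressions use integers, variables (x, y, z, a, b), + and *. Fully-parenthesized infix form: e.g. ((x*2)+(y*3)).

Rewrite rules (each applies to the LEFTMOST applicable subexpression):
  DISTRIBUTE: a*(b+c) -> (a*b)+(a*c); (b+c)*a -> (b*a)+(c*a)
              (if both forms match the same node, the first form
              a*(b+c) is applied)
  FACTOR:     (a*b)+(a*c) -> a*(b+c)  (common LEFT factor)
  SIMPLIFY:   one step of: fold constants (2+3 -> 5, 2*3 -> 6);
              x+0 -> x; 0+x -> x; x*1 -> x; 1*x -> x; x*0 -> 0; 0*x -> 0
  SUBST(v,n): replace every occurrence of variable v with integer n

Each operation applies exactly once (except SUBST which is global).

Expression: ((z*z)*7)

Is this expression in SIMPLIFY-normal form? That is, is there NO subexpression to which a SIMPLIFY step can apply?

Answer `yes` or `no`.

Answer: yes

Derivation:
Expression: ((z*z)*7)
Scanning for simplifiable subexpressions (pre-order)...
  at root: ((z*z)*7) (not simplifiable)
  at L: (z*z) (not simplifiable)
Result: no simplifiable subexpression found -> normal form.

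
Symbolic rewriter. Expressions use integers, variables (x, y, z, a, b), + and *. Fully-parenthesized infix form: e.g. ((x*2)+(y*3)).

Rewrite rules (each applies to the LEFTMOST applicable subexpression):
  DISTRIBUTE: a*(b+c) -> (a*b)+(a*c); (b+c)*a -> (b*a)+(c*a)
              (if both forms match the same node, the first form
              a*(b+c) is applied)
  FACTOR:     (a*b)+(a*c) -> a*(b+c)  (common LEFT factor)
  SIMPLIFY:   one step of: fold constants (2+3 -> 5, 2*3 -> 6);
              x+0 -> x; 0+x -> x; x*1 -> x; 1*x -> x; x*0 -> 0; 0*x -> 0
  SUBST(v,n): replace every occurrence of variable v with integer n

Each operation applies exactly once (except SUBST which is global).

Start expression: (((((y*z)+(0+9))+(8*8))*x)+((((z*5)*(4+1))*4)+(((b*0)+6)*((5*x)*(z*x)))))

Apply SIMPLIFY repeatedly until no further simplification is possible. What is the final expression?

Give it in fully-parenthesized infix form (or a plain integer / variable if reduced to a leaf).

Start: (((((y*z)+(0+9))+(8*8))*x)+((((z*5)*(4+1))*4)+(((b*0)+6)*((5*x)*(z*x)))))
Step 1: at LLLR: (0+9) -> 9; overall: (((((y*z)+(0+9))+(8*8))*x)+((((z*5)*(4+1))*4)+(((b*0)+6)*((5*x)*(z*x))))) -> (((((y*z)+9)+(8*8))*x)+((((z*5)*(4+1))*4)+(((b*0)+6)*((5*x)*(z*x)))))
Step 2: at LLR: (8*8) -> 64; overall: (((((y*z)+9)+(8*8))*x)+((((z*5)*(4+1))*4)+(((b*0)+6)*((5*x)*(z*x))))) -> (((((y*z)+9)+64)*x)+((((z*5)*(4+1))*4)+(((b*0)+6)*((5*x)*(z*x)))))
Step 3: at RLLR: (4+1) -> 5; overall: (((((y*z)+9)+64)*x)+((((z*5)*(4+1))*4)+(((b*0)+6)*((5*x)*(z*x))))) -> (((((y*z)+9)+64)*x)+((((z*5)*5)*4)+(((b*0)+6)*((5*x)*(z*x)))))
Step 4: at RRLL: (b*0) -> 0; overall: (((((y*z)+9)+64)*x)+((((z*5)*5)*4)+(((b*0)+6)*((5*x)*(z*x))))) -> (((((y*z)+9)+64)*x)+((((z*5)*5)*4)+((0+6)*((5*x)*(z*x)))))
Step 5: at RRL: (0+6) -> 6; overall: (((((y*z)+9)+64)*x)+((((z*5)*5)*4)+((0+6)*((5*x)*(z*x))))) -> (((((y*z)+9)+64)*x)+((((z*5)*5)*4)+(6*((5*x)*(z*x)))))
Fixed point: (((((y*z)+9)+64)*x)+((((z*5)*5)*4)+(6*((5*x)*(z*x)))))

Answer: (((((y*z)+9)+64)*x)+((((z*5)*5)*4)+(6*((5*x)*(z*x)))))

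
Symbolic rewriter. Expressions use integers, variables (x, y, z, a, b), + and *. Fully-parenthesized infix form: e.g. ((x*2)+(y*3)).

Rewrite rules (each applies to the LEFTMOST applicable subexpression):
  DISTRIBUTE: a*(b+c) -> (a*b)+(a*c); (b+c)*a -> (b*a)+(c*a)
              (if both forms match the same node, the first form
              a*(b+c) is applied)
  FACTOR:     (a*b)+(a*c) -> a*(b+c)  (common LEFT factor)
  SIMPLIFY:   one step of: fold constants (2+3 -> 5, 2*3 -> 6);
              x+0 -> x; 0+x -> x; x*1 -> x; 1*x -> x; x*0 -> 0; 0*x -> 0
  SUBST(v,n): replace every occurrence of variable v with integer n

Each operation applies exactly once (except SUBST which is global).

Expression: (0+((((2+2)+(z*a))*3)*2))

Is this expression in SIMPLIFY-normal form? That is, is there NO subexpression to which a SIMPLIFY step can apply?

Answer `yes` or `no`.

Answer: no

Derivation:
Expression: (0+((((2+2)+(z*a))*3)*2))
Scanning for simplifiable subexpressions (pre-order)...
  at root: (0+((((2+2)+(z*a))*3)*2)) (SIMPLIFIABLE)
  at R: ((((2+2)+(z*a))*3)*2) (not simplifiable)
  at RL: (((2+2)+(z*a))*3) (not simplifiable)
  at RLL: ((2+2)+(z*a)) (not simplifiable)
  at RLLL: (2+2) (SIMPLIFIABLE)
  at RLLR: (z*a) (not simplifiable)
Found simplifiable subexpr at path root: (0+((((2+2)+(z*a))*3)*2))
One SIMPLIFY step would give: ((((2+2)+(z*a))*3)*2)
-> NOT in normal form.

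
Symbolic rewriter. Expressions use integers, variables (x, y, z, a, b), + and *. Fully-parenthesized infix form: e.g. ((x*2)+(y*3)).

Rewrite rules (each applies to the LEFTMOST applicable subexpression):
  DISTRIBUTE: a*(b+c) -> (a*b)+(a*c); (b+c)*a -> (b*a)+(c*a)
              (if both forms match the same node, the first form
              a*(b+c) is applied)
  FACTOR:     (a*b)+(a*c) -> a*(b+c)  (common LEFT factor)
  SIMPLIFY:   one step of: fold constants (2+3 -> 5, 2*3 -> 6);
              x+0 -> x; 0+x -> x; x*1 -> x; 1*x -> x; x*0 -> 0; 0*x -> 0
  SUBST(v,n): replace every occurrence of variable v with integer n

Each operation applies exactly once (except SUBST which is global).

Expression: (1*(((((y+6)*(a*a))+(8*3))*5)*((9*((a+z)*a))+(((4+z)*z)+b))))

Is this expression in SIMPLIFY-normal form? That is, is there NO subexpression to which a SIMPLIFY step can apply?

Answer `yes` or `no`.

Expression: (1*(((((y+6)*(a*a))+(8*3))*5)*((9*((a+z)*a))+(((4+z)*z)+b))))
Scanning for simplifiable subexpressions (pre-order)...
  at root: (1*(((((y+6)*(a*a))+(8*3))*5)*((9*((a+z)*a))+(((4+z)*z)+b)))) (SIMPLIFIABLE)
  at R: (((((y+6)*(a*a))+(8*3))*5)*((9*((a+z)*a))+(((4+z)*z)+b))) (not simplifiable)
  at RL: ((((y+6)*(a*a))+(8*3))*5) (not simplifiable)
  at RLL: (((y+6)*(a*a))+(8*3)) (not simplifiable)
  at RLLL: ((y+6)*(a*a)) (not simplifiable)
  at RLLLL: (y+6) (not simplifiable)
  at RLLLR: (a*a) (not simplifiable)
  at RLLR: (8*3) (SIMPLIFIABLE)
  at RR: ((9*((a+z)*a))+(((4+z)*z)+b)) (not simplifiable)
  at RRL: (9*((a+z)*a)) (not simplifiable)
  at RRLR: ((a+z)*a) (not simplifiable)
  at RRLRL: (a+z) (not simplifiable)
  at RRR: (((4+z)*z)+b) (not simplifiable)
  at RRRL: ((4+z)*z) (not simplifiable)
  at RRRLL: (4+z) (not simplifiable)
Found simplifiable subexpr at path root: (1*(((((y+6)*(a*a))+(8*3))*5)*((9*((a+z)*a))+(((4+z)*z)+b))))
One SIMPLIFY step would give: (((((y+6)*(a*a))+(8*3))*5)*((9*((a+z)*a))+(((4+z)*z)+b)))
-> NOT in normal form.

Answer: no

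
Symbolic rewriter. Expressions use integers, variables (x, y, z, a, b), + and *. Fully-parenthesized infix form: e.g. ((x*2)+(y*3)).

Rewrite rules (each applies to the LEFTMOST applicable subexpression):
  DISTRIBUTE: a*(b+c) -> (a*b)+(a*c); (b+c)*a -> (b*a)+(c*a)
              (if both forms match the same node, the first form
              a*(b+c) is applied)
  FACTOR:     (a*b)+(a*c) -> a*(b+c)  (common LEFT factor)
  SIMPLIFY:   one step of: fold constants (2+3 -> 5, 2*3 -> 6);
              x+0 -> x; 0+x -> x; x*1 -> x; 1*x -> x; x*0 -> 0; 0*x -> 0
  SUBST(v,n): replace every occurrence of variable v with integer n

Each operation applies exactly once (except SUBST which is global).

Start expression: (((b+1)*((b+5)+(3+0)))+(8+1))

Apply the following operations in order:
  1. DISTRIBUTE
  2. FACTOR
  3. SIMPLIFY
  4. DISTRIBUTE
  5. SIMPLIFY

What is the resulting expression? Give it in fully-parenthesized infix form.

Answer: ((((b+1)*(b+5))+((b+1)*3))+9)

Derivation:
Start: (((b+1)*((b+5)+(3+0)))+(8+1))
Apply DISTRIBUTE at L (target: ((b+1)*((b+5)+(3+0)))): (((b+1)*((b+5)+(3+0)))+(8+1)) -> ((((b+1)*(b+5))+((b+1)*(3+0)))+(8+1))
Apply FACTOR at L (target: (((b+1)*(b+5))+((b+1)*(3+0)))): ((((b+1)*(b+5))+((b+1)*(3+0)))+(8+1)) -> (((b+1)*((b+5)+(3+0)))+(8+1))
Apply SIMPLIFY at LRR (target: (3+0)): (((b+1)*((b+5)+(3+0)))+(8+1)) -> (((b+1)*((b+5)+3))+(8+1))
Apply DISTRIBUTE at L (target: ((b+1)*((b+5)+3))): (((b+1)*((b+5)+3))+(8+1)) -> ((((b+1)*(b+5))+((b+1)*3))+(8+1))
Apply SIMPLIFY at R (target: (8+1)): ((((b+1)*(b+5))+((b+1)*3))+(8+1)) -> ((((b+1)*(b+5))+((b+1)*3))+9)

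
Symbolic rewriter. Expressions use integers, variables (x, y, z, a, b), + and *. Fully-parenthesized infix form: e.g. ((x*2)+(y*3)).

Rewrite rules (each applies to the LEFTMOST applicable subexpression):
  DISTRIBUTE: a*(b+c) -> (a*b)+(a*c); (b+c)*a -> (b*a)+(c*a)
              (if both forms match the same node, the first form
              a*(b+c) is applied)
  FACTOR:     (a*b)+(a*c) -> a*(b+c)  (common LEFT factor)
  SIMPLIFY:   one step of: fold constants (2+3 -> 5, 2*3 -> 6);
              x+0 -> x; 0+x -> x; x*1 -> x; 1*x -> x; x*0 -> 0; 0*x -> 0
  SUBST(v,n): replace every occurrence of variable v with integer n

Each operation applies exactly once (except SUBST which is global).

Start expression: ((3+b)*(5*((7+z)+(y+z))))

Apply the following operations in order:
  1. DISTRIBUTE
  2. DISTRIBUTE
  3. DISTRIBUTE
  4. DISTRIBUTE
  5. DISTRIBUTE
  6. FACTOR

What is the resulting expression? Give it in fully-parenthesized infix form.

Start: ((3+b)*(5*((7+z)+(y+z))))
Apply DISTRIBUTE at root (target: ((3+b)*(5*((7+z)+(y+z))))): ((3+b)*(5*((7+z)+(y+z)))) -> ((3*(5*((7+z)+(y+z))))+(b*(5*((7+z)+(y+z)))))
Apply DISTRIBUTE at LR (target: (5*((7+z)+(y+z)))): ((3*(5*((7+z)+(y+z))))+(b*(5*((7+z)+(y+z))))) -> ((3*((5*(7+z))+(5*(y+z))))+(b*(5*((7+z)+(y+z)))))
Apply DISTRIBUTE at L (target: (3*((5*(7+z))+(5*(y+z))))): ((3*((5*(7+z))+(5*(y+z))))+(b*(5*((7+z)+(y+z))))) -> (((3*(5*(7+z)))+(3*(5*(y+z))))+(b*(5*((7+z)+(y+z)))))
Apply DISTRIBUTE at LLR (target: (5*(7+z))): (((3*(5*(7+z)))+(3*(5*(y+z))))+(b*(5*((7+z)+(y+z))))) -> (((3*((5*7)+(5*z)))+(3*(5*(y+z))))+(b*(5*((7+z)+(y+z)))))
Apply DISTRIBUTE at LL (target: (3*((5*7)+(5*z)))): (((3*((5*7)+(5*z)))+(3*(5*(y+z))))+(b*(5*((7+z)+(y+z))))) -> ((((3*(5*7))+(3*(5*z)))+(3*(5*(y+z))))+(b*(5*((7+z)+(y+z)))))
Apply FACTOR at LL (target: ((3*(5*7))+(3*(5*z)))): ((((3*(5*7))+(3*(5*z)))+(3*(5*(y+z))))+(b*(5*((7+z)+(y+z))))) -> (((3*((5*7)+(5*z)))+(3*(5*(y+z))))+(b*(5*((7+z)+(y+z)))))

Answer: (((3*((5*7)+(5*z)))+(3*(5*(y+z))))+(b*(5*((7+z)+(y+z)))))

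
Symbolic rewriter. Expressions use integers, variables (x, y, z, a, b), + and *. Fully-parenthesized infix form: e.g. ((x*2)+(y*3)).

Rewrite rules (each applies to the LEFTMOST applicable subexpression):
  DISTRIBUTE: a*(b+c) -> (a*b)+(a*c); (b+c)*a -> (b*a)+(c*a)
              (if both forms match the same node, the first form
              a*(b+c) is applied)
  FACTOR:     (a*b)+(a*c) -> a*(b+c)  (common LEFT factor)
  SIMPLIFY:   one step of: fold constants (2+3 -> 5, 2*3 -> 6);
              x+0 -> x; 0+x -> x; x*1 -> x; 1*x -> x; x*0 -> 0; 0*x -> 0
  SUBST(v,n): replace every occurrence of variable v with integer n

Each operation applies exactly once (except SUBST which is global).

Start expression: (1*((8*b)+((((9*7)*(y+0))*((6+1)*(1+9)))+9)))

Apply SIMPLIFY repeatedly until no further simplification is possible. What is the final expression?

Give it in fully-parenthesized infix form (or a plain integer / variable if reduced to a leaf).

Start: (1*((8*b)+((((9*7)*(y+0))*((6+1)*(1+9)))+9)))
Step 1: at root: (1*((8*b)+((((9*7)*(y+0))*((6+1)*(1+9)))+9))) -> ((8*b)+((((9*7)*(y+0))*((6+1)*(1+9)))+9)); overall: (1*((8*b)+((((9*7)*(y+0))*((6+1)*(1+9)))+9))) -> ((8*b)+((((9*7)*(y+0))*((6+1)*(1+9)))+9))
Step 2: at RLLL: (9*7) -> 63; overall: ((8*b)+((((9*7)*(y+0))*((6+1)*(1+9)))+9)) -> ((8*b)+(((63*(y+0))*((6+1)*(1+9)))+9))
Step 3: at RLLR: (y+0) -> y; overall: ((8*b)+(((63*(y+0))*((6+1)*(1+9)))+9)) -> ((8*b)+(((63*y)*((6+1)*(1+9)))+9))
Step 4: at RLRL: (6+1) -> 7; overall: ((8*b)+(((63*y)*((6+1)*(1+9)))+9)) -> ((8*b)+(((63*y)*(7*(1+9)))+9))
Step 5: at RLRR: (1+9) -> 10; overall: ((8*b)+(((63*y)*(7*(1+9)))+9)) -> ((8*b)+(((63*y)*(7*10))+9))
Step 6: at RLR: (7*10) -> 70; overall: ((8*b)+(((63*y)*(7*10))+9)) -> ((8*b)+(((63*y)*70)+9))
Fixed point: ((8*b)+(((63*y)*70)+9))

Answer: ((8*b)+(((63*y)*70)+9))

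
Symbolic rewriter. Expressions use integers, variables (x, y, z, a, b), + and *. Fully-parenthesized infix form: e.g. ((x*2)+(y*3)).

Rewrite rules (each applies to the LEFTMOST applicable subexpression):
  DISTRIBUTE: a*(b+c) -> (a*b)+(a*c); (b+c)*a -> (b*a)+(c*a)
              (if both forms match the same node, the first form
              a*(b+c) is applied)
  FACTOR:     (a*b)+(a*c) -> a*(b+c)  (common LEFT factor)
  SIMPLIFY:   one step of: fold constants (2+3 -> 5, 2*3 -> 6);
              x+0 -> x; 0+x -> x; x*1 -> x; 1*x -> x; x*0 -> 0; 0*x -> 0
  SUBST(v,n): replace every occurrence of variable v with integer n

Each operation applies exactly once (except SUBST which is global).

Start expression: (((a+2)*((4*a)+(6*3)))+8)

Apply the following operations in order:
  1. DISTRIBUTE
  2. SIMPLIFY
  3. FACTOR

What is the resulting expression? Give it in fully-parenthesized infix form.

Start: (((a+2)*((4*a)+(6*3)))+8)
Apply DISTRIBUTE at L (target: ((a+2)*((4*a)+(6*3)))): (((a+2)*((4*a)+(6*3)))+8) -> ((((a+2)*(4*a))+((a+2)*(6*3)))+8)
Apply SIMPLIFY at LRR (target: (6*3)): ((((a+2)*(4*a))+((a+2)*(6*3)))+8) -> ((((a+2)*(4*a))+((a+2)*18))+8)
Apply FACTOR at L (target: (((a+2)*(4*a))+((a+2)*18))): ((((a+2)*(4*a))+((a+2)*18))+8) -> (((a+2)*((4*a)+18))+8)

Answer: (((a+2)*((4*a)+18))+8)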